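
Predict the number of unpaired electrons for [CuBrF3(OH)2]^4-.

1 unpaired electron

Each bromide is −1; each fluoride is −1; each hydroxide is −1; balancing the −4 overall charge requires Cu(II).
Copper is a group-11 element; Cu(II) is therefore d⁹.
In an octahedral field the d⁹ configuration is t₂g⁶e_g³ (only one arrangement possible), giving 1 unpaired electron.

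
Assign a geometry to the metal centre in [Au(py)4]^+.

Ligand charges: pyridine is neutral. With an overall charge of +1 the gold centre must be in the +1 oxidation state.
Au sits in group 11, so the d-electron count is 11 − 1 = 10.
With 4 monodentate ligands the coordination number is 4.
A d¹⁰ ion has no crystal-field stabilisation preference between square planar and tetrahedral, so four ligands adopt the sterically favoured tetrahedral geometry.

tetrahedral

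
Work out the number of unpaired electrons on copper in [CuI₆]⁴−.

1

Each iodide is −1; balancing the −4 overall charge requires Cu(II).
Cu sits in group 11, so the d-electron count is 11 − 2 = 9.
In an octahedral field the d⁹ configuration is t₂g⁶e_g³ (only one arrangement possible), giving 1 unpaired electron.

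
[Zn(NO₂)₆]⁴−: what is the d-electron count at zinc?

d¹⁰

Each nitro (N-bound nitrite) is −1; balancing the −4 overall charge requires Zn(II).
Group 12 minus oxidation state 2 gives a d¹⁰ configuration.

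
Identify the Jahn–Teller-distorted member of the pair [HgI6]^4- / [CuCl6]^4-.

[HgI6]^4-: Summing ligand charges against the −4 overall charge gives an oxidation state of +2 for mercury. Mercury is a group-12 element; Hg(II) is therefore d¹⁰. The d¹⁰ configuration leaves the e_g set evenly filled (or empty) — no strong Jahn–Teller driving force.
[CuCl6]^4-: Summing ligand charges against the −4 overall charge gives an oxidation state of +2 for copper. Cu sits in group 11, so the d-electron count is 11 − 2 = 9. The t₂g⁶e_g³ configuration has an unevenly filled e_g set; the Jahn–Teller theorem predicts a tetragonal distortion (typically axial elongation) to lift the degeneracy.

[CuCl6]^4-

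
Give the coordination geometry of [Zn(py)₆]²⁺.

Pyridine is neutral; balancing the +2 overall charge requires Zn(II).
Zn sits in group 12, so the d-electron count is 12 − 2 = 10.
With 6 monodentate ligands the coordination number is 6.
Six donors around a single metal centre give an octahedral coordination sphere.

octahedral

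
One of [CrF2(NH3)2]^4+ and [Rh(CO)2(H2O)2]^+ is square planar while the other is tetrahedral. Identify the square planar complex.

[Rh(CO)2(H2O)2]^+

For [CrF2(NH3)2]^4+: Each fluoride is −1; ammonia is neutral; balancing the +4 overall charge requires Cr(VI). Group 6 minus oxidation state 6 gives a d⁰ configuration. A d⁰ ion has no crystal-field stabilisation preference between square planar and tetrahedral, so four ligands adopt the sterically favoured tetrahedral geometry. → tetrahedral.
For [Rh(CO)2(H2O)2]^+: Ligand charges: carbonyl is neutral; water is neutral. With an overall charge of +1 the rhodium centre must be in the +1 oxidation state. Group 9 minus oxidation state 1 gives a d⁸ configuration. A 4d d⁸ ion has a large crystal-field splitting; square planar leaves the high-energy d_{x²−y²} orbital empty and maximises CFSE. → square planar.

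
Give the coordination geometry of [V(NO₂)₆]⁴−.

octahedral

Summing ligand charges against the −4 overall charge gives an oxidation state of +2 for vanadium.
Vanadium is a group-5 element; V(II) is therefore d³.
Coordination number: 6.
Six donors around a single metal centre give an octahedral coordination sphere.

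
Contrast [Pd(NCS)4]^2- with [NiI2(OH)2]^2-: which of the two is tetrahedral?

For [Pd(NCS)4]^2-: Summing ligand charges against the −2 overall charge gives an oxidation state of +2 for palladium. Palladium is a group-10 element; Pd(II) is therefore d⁸. A 4d d⁸ ion has a large crystal-field splitting; square planar leaves the high-energy d_{x²−y²} orbital empty and maximises CFSE. → square planar.
For [NiI2(OH)2]^2-: Each iodide is −1; each hydroxide is −1; balancing the −2 overall charge requires Ni(II). Ni sits in group 10, so the d-electron count is 10 − 2 = 8. Hydroxide and iodide are weak-field ligands. With weak-field ligands the CFSE gain from square planar is small, so a 3d d⁸ ion takes the sterically preferred tetrahedral geometry. → tetrahedral.

[NiI2(OH)2]^2-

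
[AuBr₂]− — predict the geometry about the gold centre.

linear

Ligand charges: each bromide is −1. With an overall charge of −1 the gold centre must be in the +1 oxidation state.
Au sits in group 11, so the d-electron count is 11 − 1 = 10.
With 2 monodentate ligands the coordination number is 2.
A d¹⁰ ion with only two ligands adopts a linear arrangement (sp hybridisation; no CFSE preference).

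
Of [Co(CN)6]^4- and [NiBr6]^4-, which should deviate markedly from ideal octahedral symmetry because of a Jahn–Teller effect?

[Co(CN)6]^4-: Ligand charges: each cyanide is −1. With an overall charge of −4 the cobalt centre must be in the +2 oxidation state. Co sits in group 9, so the d-electron count is 9 − 2 = 7. Cyanide is a strong-field ligand (high in the spectrochemical series) for a first-row metal, so the complex is low-spin. The t₂g⁶e_g¹ (low-spin) configuration has an unevenly filled e_g set; the Jahn–Teller theorem predicts a tetragonal distortion (typically axial elongation) to lift the degeneracy.
[NiBr6]^4-: Each bromide is −1; balancing the −4 overall charge requires Ni(II). Group 10 minus oxidation state 2 gives a d⁸ configuration. The d⁸ configuration leaves the e_g set evenly filled (or empty) — no strong Jahn–Teller driving force.

[Co(CN)6]^4-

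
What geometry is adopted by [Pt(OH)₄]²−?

Each hydroxide is −1; balancing the −2 overall charge requires Pt(II).
Platinum is a group-10 element; Pt(II) is therefore d⁸.
With 4 monodentate ligands the coordination number is 4.
A 5d d⁸ ion has a large crystal-field splitting; square planar leaves the high-energy d_{x²−y²} orbital empty and maximises CFSE.

square planar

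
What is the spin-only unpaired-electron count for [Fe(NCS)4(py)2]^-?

Summing ligand charges against the −1 overall charge gives an oxidation state of +3 for iron.
Group 8 minus oxidation state 3 gives a d⁵ configuration.
The spin state decides the count: Isothiocyanate is a weak-field ligand for a first-row metal, so the complex is high-spin.
An octahedral high-spin d⁵ ion is t₂g³e_g², giving 5 unpaired electrons.

5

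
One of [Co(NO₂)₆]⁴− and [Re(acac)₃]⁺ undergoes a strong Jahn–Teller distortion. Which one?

[Co(NO₂)₆]⁴−: Each nitro (N-bound nitrite) is −1; balancing the −4 overall charge requires Co(II). Cobalt is a group-9 element; Co(II) is therefore d⁷. Nitro (N-bound nitrite) is a strong-field ligand (high in the spectrochemical series) for a first-row metal, so the complex is low-spin. The t₂g⁶e_g¹ (low-spin) configuration has an unevenly filled e_g set; the Jahn–Teller theorem predicts a tetragonal distortion (typically axial elongation) to lift the degeneracy.
[Re(acac)₃]⁺: Each acetylacetonate is −1; balancing the +1 overall charge requires Re(IV). Group 7 minus oxidation state 4 gives a d³ configuration. The d³ configuration leaves the e_g set evenly filled (or empty) — no strong Jahn–Teller driving force.

[Co(NO₂)₆]⁴−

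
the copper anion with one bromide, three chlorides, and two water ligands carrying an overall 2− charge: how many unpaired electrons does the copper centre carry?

1

Ligand charges: each bromide is −1; each chloride is −1; water is neutral. With an overall charge of −2 the copper centre must be in the +2 oxidation state.
Cu sits in group 11, so the d-electron count is 11 − 2 = 9.
In an octahedral field the d⁹ configuration is t₂g⁶e_g³ (only one arrangement possible), giving 1 unpaired electron.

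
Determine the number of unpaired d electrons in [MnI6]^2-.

3

Summing ligand charges against the −2 overall charge gives an oxidation state of +4 for manganese.
Group 7 minus oxidation state 4 gives a d³ configuration.
In an octahedral field the d³ configuration is t₂g³e_g⁰ (only one arrangement possible), giving 3 unpaired electrons.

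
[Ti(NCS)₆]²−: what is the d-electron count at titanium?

Summing ligand charges against the −2 overall charge gives an oxidation state of +4 for titanium.
Ti sits in group 4, so the d-electron count is 4 − 4 = 0.

d0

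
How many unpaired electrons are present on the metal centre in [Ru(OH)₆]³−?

1

Each hydroxide is −1; balancing the −3 overall charge requires Ru(III).
Ru sits in group 8, so the d-electron count is 8 − 3 = 5.
The spin state decides the count: a 4d ion has a large Δₒ and is invariably low-spin.
An octahedral low-spin d⁵ ion is t₂g⁵e_g⁰, giving 1 unpaired electron.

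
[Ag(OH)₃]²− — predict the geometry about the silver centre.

Ligand charges: each hydroxide is −1. With an overall charge of −2 the silver centre must be in the +1 oxidation state.
Group 11 minus oxidation state 1 gives a d¹⁰ configuration.
Coordination number: 3.
Three ligands around a d¹⁰ centre minimise repulsion in a trigonal-planar arrangement.

trigonal planar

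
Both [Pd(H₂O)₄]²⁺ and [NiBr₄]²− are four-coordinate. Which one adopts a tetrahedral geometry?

[NiBr₄]²−

For [Pd(H₂O)₄]²⁺: Water is neutral; balancing the +2 overall charge requires Pd(II). Pd sits in group 10, so the d-electron count is 10 − 2 = 8. A 4d d⁸ ion has a large crystal-field splitting; square planar leaves the high-energy d_{x²−y²} orbital empty and maximises CFSE. → square planar.
For [NiBr₄]²−: Each bromide is −1; balancing the −2 overall charge requires Ni(II). Group 10 minus oxidation state 2 gives a d⁸ configuration. Bromide is a weak-field ligand. With weak-field ligands the CFSE gain from square planar is small, so a 3d d⁸ ion takes the sterically preferred tetrahedral geometry. → tetrahedral.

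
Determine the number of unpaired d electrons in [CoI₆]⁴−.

Ligand charges: each iodide is −1. With an overall charge of −4 the cobalt centre must be in the +2 oxidation state.
Co sits in group 9, so the d-electron count is 9 − 2 = 7.
The spin state decides the count: Iodide is a weak-field ligand for a first-row metal, so the complex is high-spin.
An octahedral high-spin d⁷ ion is t₂g⁵e_g², giving 3 unpaired electrons.

3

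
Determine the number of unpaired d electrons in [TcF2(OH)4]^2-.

3

Ligand charges: each fluoride is −1; each hydroxide is −1. With an overall charge of −2 the technetium centre must be in the +4 oxidation state.
Technetium is a group-7 element; Tc(IV) is therefore d³.
In an octahedral field the d³ configuration is t₂g³e_g⁰ (only one arrangement possible), giving 3 unpaired electrons.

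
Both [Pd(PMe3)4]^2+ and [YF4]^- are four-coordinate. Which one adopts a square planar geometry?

[Pd(PMe3)4]^2+

For [Pd(PMe3)4]^2+: Ligand charges: trimethylphosphine is neutral. With an overall charge of +2 the palladium centre must be in the +2 oxidation state. Pd sits in group 10, so the d-electron count is 10 − 2 = 8. A 4d d⁸ ion has a large crystal-field splitting; square planar leaves the high-energy d_{x²−y²} orbital empty and maximises CFSE. → square planar.
For [YF4]^-: Summing ligand charges against the −1 overall charge gives an oxidation state of +3 for yttrium. Y sits in group 3, so the d-electron count is 3 − 3 = 0. A d⁰ ion has no crystal-field stabilisation preference between square planar and tetrahedral, so four ligands adopt the sterically favoured tetrahedral geometry. → tetrahedral.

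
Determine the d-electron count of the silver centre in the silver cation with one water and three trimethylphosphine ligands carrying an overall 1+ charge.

Summing ligand charges against the +1 overall charge gives an oxidation state of +1 for silver.
Group 11 minus oxidation state 1 gives a d¹⁰ configuration.

d¹⁰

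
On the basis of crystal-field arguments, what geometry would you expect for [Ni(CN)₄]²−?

Each cyanide is −1; balancing the −2 overall charge requires Ni(II).
Nickel is a group-10 element; Ni(II) is therefore d⁸.
With 4 monodentate ligands the coordination number is 4.
Cyanide is a strong-field ligand (high in the spectrochemical series).
A 3d d⁸ ion with strong-field ligands gains enough CFSE to favour square planar over tetrahedral.

square planar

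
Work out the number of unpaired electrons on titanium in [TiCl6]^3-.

1 unpaired electron

Summing ligand charges against the −3 overall charge gives an oxidation state of +3 for titanium.
Titanium is a group-4 element; Ti(III) is therefore d¹.
In an octahedral field the d¹ configuration is t₂g¹e_g⁰ (only one arrangement possible), giving 1 unpaired electron.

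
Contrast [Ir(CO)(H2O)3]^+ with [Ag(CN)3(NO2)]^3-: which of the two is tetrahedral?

[Ag(CN)3(NO2)]^3-

For [Ir(CO)(H2O)3]^+: Carbonyl is neutral; water is neutral; balancing the +1 overall charge requires Ir(I). Iridium is a group-9 element; Ir(I) is therefore d⁸. A 5d d⁸ ion has a large crystal-field splitting; square planar leaves the high-energy d_{x²−y²} orbital empty and maximises CFSE. → square planar.
For [Ag(CN)3(NO2)]^3-: Ligand charges: each cyanide is −1; each nitro (N-bound nitrite) is −1. With an overall charge of −3 the silver centre must be in the +1 oxidation state. Silver is a group-11 element; Ag(I) is therefore d¹⁰. A d¹⁰ ion has no crystal-field stabilisation preference between square planar and tetrahedral, so four ligands adopt the sterically favoured tetrahedral geometry. → tetrahedral.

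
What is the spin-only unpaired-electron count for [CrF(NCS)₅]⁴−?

Each fluoride is −1; each isothiocyanate is −1; balancing the −4 overall charge requires Cr(II).
Chromium is a group-6 element; Cr(II) is therefore d⁴.
The spin state decides the count: Fluoride and isothiocyanate are weak-field ligands for a first-row metal, so the complex is high-spin.
An octahedral high-spin d⁴ ion is t₂g³e_g¹, giving 4 unpaired electrons.

4 unpaired electrons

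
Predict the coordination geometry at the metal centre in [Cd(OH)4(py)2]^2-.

octahedral

Summing ligand charges against the −2 overall charge gives an oxidation state of +2 for cadmium.
Group 12 minus oxidation state 2 gives a d¹⁰ configuration.
Coordination number: 6.
Six donors around a single metal centre give an octahedral coordination sphere.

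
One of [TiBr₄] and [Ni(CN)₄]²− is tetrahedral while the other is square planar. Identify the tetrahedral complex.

[TiBr₄]

For [TiBr₄]: Each bromide is −1; balancing the 0 overall charge requires Ti(IV). Titanium is a group-4 element; Ti(IV) is therefore d⁰. A d⁰ ion has no crystal-field stabilisation preference between square planar and tetrahedral, so four ligands adopt the sterically favoured tetrahedral geometry. → tetrahedral.
For [Ni(CN)₄]²−: Each cyanide is −1; balancing the −2 overall charge requires Ni(II). Ni sits in group 10, so the d-electron count is 10 − 2 = 8. Cyanide is a strong-field ligand (high in the spectrochemical series). A 3d d⁸ ion with strong-field ligands gains enough CFSE to favour square planar over tetrahedral. → square planar.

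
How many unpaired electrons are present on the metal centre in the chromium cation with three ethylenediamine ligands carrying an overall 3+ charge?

3

Summing ligand charges against the +3 overall charge gives an oxidation state of +3 for chromium.
Cr sits in group 6, so the d-electron count is 6 − 3 = 3.
Counting donor atoms: 3×ethylenediamine (bidentate) → 6 donors. Coordination number = 6.
In an octahedral field the d³ configuration is t₂g³e_g⁰ (only one arrangement possible), giving 3 unpaired electrons.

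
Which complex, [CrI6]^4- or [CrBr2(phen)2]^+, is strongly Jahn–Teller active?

[CrI6]^4-: Summing ligand charges against the −4 overall charge gives an oxidation state of +2 for chromium. Group 6 minus oxidation state 2 gives a d⁴ configuration. Iodide is a weak-field ligand for a first-row metal, so the complex is high-spin. The t₂g³e_g¹ (high-spin) configuration has an unevenly filled e_g set; the Jahn–Teller theorem predicts a tetragonal distortion (typically axial elongation) to lift the degeneracy.
[CrBr2(phen)2]^+: Ligand charges: each bromide is −1; 1,10-phenanthroline is neutral. With an overall charge of +1 the chromium centre must be in the +3 oxidation state. Cr sits in group 6, so the d-electron count is 6 − 3 = 3. The d³ configuration leaves the e_g set evenly filled (or empty) — no strong Jahn–Teller driving force.

[CrI6]^4-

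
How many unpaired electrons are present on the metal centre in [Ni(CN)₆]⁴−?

2 unpaired electrons

Summing ligand charges against the −4 overall charge gives an oxidation state of +2 for nickel.
Ni sits in group 10, so the d-electron count is 10 − 2 = 8.
In an octahedral field the d⁸ configuration is t₂g⁶e_g² (only one arrangement possible), giving 2 unpaired electrons.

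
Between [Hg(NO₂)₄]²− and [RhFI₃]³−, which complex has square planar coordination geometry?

[RhFI₃]³−

For [Hg(NO₂)₄]²−: Each nitro (N-bound nitrite) is −1; balancing the −2 overall charge requires Hg(II). Group 12 minus oxidation state 2 gives a d¹⁰ configuration. A d¹⁰ ion has no crystal-field stabilisation preference between square planar and tetrahedral, so four ligands adopt the sterically favoured tetrahedral geometry. → tetrahedral.
For [RhFI₃]³−: Summing ligand charges against the −3 overall charge gives an oxidation state of +1 for rhodium. Group 9 minus oxidation state 1 gives a d⁸ configuration. A 4d d⁸ ion has a large crystal-field splitting; square planar leaves the high-energy d_{x²−y²} orbital empty and maximises CFSE. → square planar.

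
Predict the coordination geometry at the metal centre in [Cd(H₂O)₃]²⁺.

Ligand charges: water is neutral. With an overall charge of +2 the cadmium centre must be in the +2 oxidation state.
Group 12 minus oxidation state 2 gives a d¹⁰ configuration.
With 3 monodentate ligands the coordination number is 3.
Three ligands around a d¹⁰ centre minimise repulsion in a trigonal-planar arrangement.

trigonal planar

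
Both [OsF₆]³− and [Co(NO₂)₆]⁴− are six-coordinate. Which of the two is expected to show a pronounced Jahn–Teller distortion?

[OsF₆]³−: Ligand charges: each fluoride is −1. With an overall charge of −3 the osmium centre must be in the +3 oxidation state. Osmium is a group-8 element; Os(III) is therefore d⁵. A 5d ion has a large Δₒ and is invariably low-spin. The d⁵ configuration leaves the e_g set evenly filled (or empty) — no strong Jahn–Teller driving force.
[Co(NO₂)₆]⁴−: Summing ligand charges against the −4 overall charge gives an oxidation state of +2 for cobalt. Co sits in group 9, so the d-electron count is 9 − 2 = 7. Nitro (N-bound nitrite) is a strong-field ligand (high in the spectrochemical series) for a first-row metal, so the complex is low-spin. The t₂g⁶e_g¹ (low-spin) configuration has an unevenly filled e_g set; the Jahn–Teller theorem predicts a tetragonal distortion (typically axial elongation) to lift the degeneracy.

[Co(NO₂)₆]⁴−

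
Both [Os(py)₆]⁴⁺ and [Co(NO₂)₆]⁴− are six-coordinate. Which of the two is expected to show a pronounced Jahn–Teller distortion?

[Co(NO₂)₆]⁴−

[Os(py)₆]⁴⁺: Ligand charges: pyridine is neutral. With an overall charge of +4 the osmium centre must be in the +4 oxidation state. Os sits in group 8, so the d-electron count is 8 − 4 = 4. A 5d ion has a large Δₒ and is invariably low-spin. The d⁴ configuration leaves the e_g set evenly filled (or empty) — no strong Jahn–Teller driving force.
[Co(NO₂)₆]⁴−: Summing ligand charges against the −4 overall charge gives an oxidation state of +2 for cobalt. Cobalt is a group-9 element; Co(II) is therefore d⁷. Nitro (N-bound nitrite) is a strong-field ligand (high in the spectrochemical series) for a first-row metal, so the complex is low-spin. The t₂g⁶e_g¹ (low-spin) configuration has an unevenly filled e_g set; the Jahn–Teller theorem predicts a tetragonal distortion (typically axial elongation) to lift the degeneracy.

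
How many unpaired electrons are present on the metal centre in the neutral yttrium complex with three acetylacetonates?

Ligand charges: each acetylacetonate is −1. With an overall charge of 0 the yttrium centre must be in the +3 oxidation state.
Y sits in group 3, so the d-electron count is 3 − 3 = 0.
Counting donor atoms: 3×acetylacetonate (bidentate) → 6 donors. Coordination number = 6.
In an octahedral field the d⁰ configuration is t₂g⁰e_g⁰, giving 0 unpaired electrons.

0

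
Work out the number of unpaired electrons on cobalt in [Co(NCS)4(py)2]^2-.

Ligand charges: each isothiocyanate is −1; pyridine is neutral. With an overall charge of −2 the cobalt centre must be in the +2 oxidation state.
Co sits in group 9, so the d-electron count is 9 − 2 = 7.
The spin state decides the count: Isothiocyanate is a weak-field ligand for a first-row metal, so the complex is high-spin.
An octahedral high-spin d⁷ ion is t₂g⁵e_g², giving 3 unpaired electrons.

3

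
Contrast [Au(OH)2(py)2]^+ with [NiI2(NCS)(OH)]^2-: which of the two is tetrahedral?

[NiI2(NCS)(OH)]^2-

For [Au(OH)2(py)2]^+: Each hydroxide is −1; pyridine is neutral; balancing the +1 overall charge requires Au(III). Group 11 minus oxidation state 3 gives a d⁸ configuration. A 5d d⁸ ion has a large crystal-field splitting; square planar leaves the high-energy d_{x²−y²} orbital empty and maximises CFSE. → square planar.
For [NiI2(NCS)(OH)]^2-: Ligand charges: each iodide is −1; each isothiocyanate is −1; each hydroxide is −1. With an overall charge of −2 the nickel centre must be in the +2 oxidation state. Ni sits in group 10, so the d-electron count is 10 − 2 = 8. Hydroxide, iodide, and isothiocyanate are weak-field ligands. With weak-field ligands the CFSE gain from square planar is small, so a 3d d⁸ ion takes the sterically preferred tetrahedral geometry. → tetrahedral.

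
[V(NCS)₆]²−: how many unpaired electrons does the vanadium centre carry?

1 unpaired electron

Summing ligand charges against the −2 overall charge gives an oxidation state of +4 for vanadium.
Vanadium is a group-5 element; V(IV) is therefore d¹.
In an octahedral field the d¹ configuration is t₂g¹e_g⁰ (only one arrangement possible), giving 1 unpaired electron.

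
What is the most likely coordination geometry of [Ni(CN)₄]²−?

Each cyanide is −1; balancing the −2 overall charge requires Ni(II).
Ni sits in group 10, so the d-electron count is 10 − 2 = 8.
Coordination number: 4.
Cyanide is a strong-field ligand (high in the spectrochemical series).
A 3d d⁸ ion with strong-field ligands gains enough CFSE to favour square planar over tetrahedral.

square planar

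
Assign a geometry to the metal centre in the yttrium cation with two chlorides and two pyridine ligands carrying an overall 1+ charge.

Ligand charges: each chloride is −1; pyridine is neutral. With an overall charge of +1 the yttrium centre must be in the +3 oxidation state.
Group 3 minus oxidation state 3 gives a d⁰ configuration.
With 4 monodentate ligands the coordination number is 4.
A d⁰ ion has no crystal-field stabilisation preference between square planar and tetrahedral, so four ligands adopt the sterically favoured tetrahedral geometry.

tetrahedral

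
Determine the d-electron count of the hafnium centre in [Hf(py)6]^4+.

d⁰

Ligand charges: pyridine is neutral. With an overall charge of +4 the hafnium centre must be in the +4 oxidation state.
Hf sits in group 4, so the d-electron count is 4 − 4 = 0.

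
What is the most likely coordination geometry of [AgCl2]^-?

linear

Summing ligand charges against the −1 overall charge gives an oxidation state of +1 for silver.
Silver is a group-11 element; Ag(I) is therefore d¹⁰.
With 2 monodentate ligands the coordination number is 2.
A d¹⁰ ion with only two ligands adopts a linear arrangement (sp hybridisation; no CFSE preference).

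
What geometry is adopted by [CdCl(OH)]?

Ligand charges: each chloride is −1; each hydroxide is −1. With an overall charge of 0 the cadmium centre must be in the +2 oxidation state.
Cd sits in group 12, so the d-electron count is 12 − 2 = 10.
Coordination number: 2.
A d¹⁰ ion with only two ligands adopts a linear arrangement (sp hybridisation; no CFSE preference).

linear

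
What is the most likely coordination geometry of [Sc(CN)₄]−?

tetrahedral

Summing ligand charges against the −1 overall charge gives an oxidation state of +3 for scandium.
Group 3 minus oxidation state 3 gives a d⁰ configuration.
With 4 monodentate ligands the coordination number is 4.
A d⁰ ion has no crystal-field stabilisation preference between square planar and tetrahedral, so four ligands adopt the sterically favoured tetrahedral geometry.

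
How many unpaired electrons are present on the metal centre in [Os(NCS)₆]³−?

1 unpaired electron

Each isothiocyanate is −1; balancing the −3 overall charge requires Os(III).
Group 8 minus oxidation state 3 gives a d⁵ configuration.
The spin state decides the count: a 5d ion has a large Δₒ and is invariably low-spin.
An octahedral low-spin d⁵ ion is t₂g⁵e_g⁰, giving 1 unpaired electron.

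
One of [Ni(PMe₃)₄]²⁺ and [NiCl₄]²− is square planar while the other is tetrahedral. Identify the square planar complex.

[Ni(PMe₃)₄]²⁺

For [Ni(PMe₃)₄]²⁺: Summing ligand charges against the +2 overall charge gives an oxidation state of +2 for nickel. Group 10 minus oxidation state 2 gives a d⁸ configuration. Trimethylphosphine is a strong-field ligand (high in the spectrochemical series). A 3d d⁸ ion with strong-field ligands gains enough CFSE to favour square planar over tetrahedral. → square planar.
For [NiCl₄]²−: Ligand charges: each chloride is −1. With an overall charge of −2 the nickel centre must be in the +2 oxidation state. Group 10 minus oxidation state 2 gives a d⁸ configuration. Chloride is a weak-field ligand. With weak-field ligands the CFSE gain from square planar is small, so a 3d d⁸ ion takes the sterically preferred tetrahedral geometry. → tetrahedral.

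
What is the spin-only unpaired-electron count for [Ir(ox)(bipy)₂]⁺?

Summing ligand charges against the +1 overall charge gives an oxidation state of +3 for iridium.
Iridium is a group-9 element; Ir(III) is therefore d⁶.
Counting donor atoms: 1×oxalate (bidentate) → 2 donors; 2×2,2′-bipyridine (bidentate) → 4 donors. Coordination number = 6.
The spin state decides the count: a 5d ion has a large Δₒ and is invariably low-spin.
An octahedral low-spin d⁶ ion is t₂g⁶e_g⁰, giving 0 unpaired electrons.

0 unpaired electrons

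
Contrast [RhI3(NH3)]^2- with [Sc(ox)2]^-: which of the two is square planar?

[RhI3(NH3)]^2-

For [RhI3(NH3)]^2-: Each iodide is −1; ammonia is neutral; balancing the −2 overall charge requires Rh(I). Rhodium is a group-9 element; Rh(I) is therefore d⁸. A 4d d⁸ ion has a large crystal-field splitting; square planar leaves the high-energy d_{x²−y²} orbital empty and maximises CFSE. → square planar.
For [Sc(ox)2]^-: Ligand charges: each oxalate is −2. With an overall charge of −1 the scandium centre must be in the +3 oxidation state. Scandium is a group-3 element; Sc(III) is therefore d⁰. A d⁰ ion has no crystal-field stabilisation preference between square planar and tetrahedral, so four ligands adopt the sterically favoured tetrahedral geometry. → tetrahedral.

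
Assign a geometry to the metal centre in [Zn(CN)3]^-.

trigonal planar

Ligand charges: each cyanide is −1. With an overall charge of −1 the zinc centre must be in the +2 oxidation state.
Zn sits in group 12, so the d-electron count is 12 − 2 = 10.
Coordination number: 3.
Three ligands around a d¹⁰ centre minimise repulsion in a trigonal-planar arrangement.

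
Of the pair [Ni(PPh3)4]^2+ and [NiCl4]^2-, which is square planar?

[Ni(PPh3)4]^2+

For [Ni(PPh3)4]^2+: Triphenylphosphine is neutral; balancing the +2 overall charge requires Ni(II). Nickel is a group-10 element; Ni(II) is therefore d⁸. Triphenylphosphine is a strong-field ligand (high in the spectrochemical series). A 3d d⁸ ion with strong-field ligands gains enough CFSE to favour square planar over tetrahedral. → square planar.
For [NiCl4]^2-: Summing ligand charges against the −2 overall charge gives an oxidation state of +2 for nickel. Nickel is a group-10 element; Ni(II) is therefore d⁸. Chloride is a weak-field ligand. With weak-field ligands the CFSE gain from square planar is small, so a 3d d⁸ ion takes the sterically preferred tetrahedral geometry. → tetrahedral.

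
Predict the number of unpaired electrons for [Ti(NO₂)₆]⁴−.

Summing ligand charges against the −4 overall charge gives an oxidation state of +2 for titanium.
Titanium is a group-4 element; Ti(II) is therefore d².
In an octahedral field the d² configuration is t₂g²e_g⁰ (only one arrangement possible), giving 2 unpaired electrons.

2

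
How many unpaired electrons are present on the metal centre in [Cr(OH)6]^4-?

4

Summing ligand charges against the −4 overall charge gives an oxidation state of +2 for chromium.
Group 6 minus oxidation state 2 gives a d⁴ configuration.
The spin state decides the count: Hydroxide is a weak-field ligand for a first-row metal, so the complex is high-spin.
An octahedral high-spin d⁴ ion is t₂g³e_g¹, giving 4 unpaired electrons.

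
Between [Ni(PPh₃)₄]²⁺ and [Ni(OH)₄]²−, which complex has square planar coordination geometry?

For [Ni(PPh₃)₄]²⁺: Ligand charges: triphenylphosphine is neutral. With an overall charge of +2 the nickel centre must be in the +2 oxidation state. Ni sits in group 10, so the d-electron count is 10 − 2 = 8. Triphenylphosphine is a strong-field ligand (high in the spectrochemical series). A 3d d⁸ ion with strong-field ligands gains enough CFSE to favour square planar over tetrahedral. → square planar.
For [Ni(OH)₄]²−: Summing ligand charges against the −2 overall charge gives an oxidation state of +2 for nickel. Nickel is a group-10 element; Ni(II) is therefore d⁸. Hydroxide is a weak-field ligand. With weak-field ligands the CFSE gain from square planar is small, so a 3d d⁸ ion takes the sterically preferred tetrahedral geometry. → tetrahedral.

[Ni(PPh₃)₄]²⁺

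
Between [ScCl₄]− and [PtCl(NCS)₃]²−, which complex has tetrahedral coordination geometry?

For [ScCl₄]−: Summing ligand charges against the −1 overall charge gives an oxidation state of +3 for scandium. Scandium is a group-3 element; Sc(III) is therefore d⁰. A d⁰ ion has no crystal-field stabilisation preference between square planar and tetrahedral, so four ligands adopt the sterically favoured tetrahedral geometry. → tetrahedral.
For [PtCl(NCS)₃]²−: Summing ligand charges against the −2 overall charge gives an oxidation state of +2 for platinum. Pt sits in group 10, so the d-electron count is 10 − 2 = 8. A 5d d⁸ ion has a large crystal-field splitting; square planar leaves the high-energy d_{x²−y²} orbital empty and maximises CFSE. → square planar.

[ScCl₄]−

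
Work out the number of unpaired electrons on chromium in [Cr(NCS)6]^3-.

Summing ligand charges against the −3 overall charge gives an oxidation state of +3 for chromium.
Chromium is a group-6 element; Cr(III) is therefore d³.
In an octahedral field the d³ configuration is t₂g³e_g⁰ (only one arrangement possible), giving 3 unpaired electrons.

3 unpaired electrons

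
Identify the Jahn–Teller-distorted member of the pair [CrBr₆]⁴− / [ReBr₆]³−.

[CrBr₆]⁴−: Each bromide is −1; balancing the −4 overall charge requires Cr(II). Cr sits in group 6, so the d-electron count is 6 − 2 = 4. Bromide is a weak-field ligand for a first-row metal, so the complex is high-spin. The t₂g³e_g¹ (high-spin) configuration has an unevenly filled e_g set; the Jahn–Teller theorem predicts a tetragonal distortion (typically axial elongation) to lift the degeneracy.
[ReBr₆]³−: Each bromide is −1; balancing the −3 overall charge requires Re(III). Re sits in group 7, so the d-electron count is 7 − 3 = 4. A 5d ion has a large Δₒ and is invariably low-spin. The d⁴ configuration leaves the e_g set evenly filled (or empty) — no strong Jahn–Teller driving force.

[CrBr₆]⁴−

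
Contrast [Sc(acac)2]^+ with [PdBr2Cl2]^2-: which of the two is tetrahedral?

For [Sc(acac)2]^+: Summing ligand charges against the +1 overall charge gives an oxidation state of +3 for scandium. Group 3 minus oxidation state 3 gives a d⁰ configuration. A d⁰ ion has no crystal-field stabilisation preference between square planar and tetrahedral, so four ligands adopt the sterically favoured tetrahedral geometry. → tetrahedral.
For [PdBr2Cl2]^2-: Summing ligand charges against the −2 overall charge gives an oxidation state of +2 for palladium. Palladium is a group-10 element; Pd(II) is therefore d⁸. A 4d d⁸ ion has a large crystal-field splitting; square planar leaves the high-energy d_{x²−y²} orbital empty and maximises CFSE. → square planar.

[Sc(acac)2]^+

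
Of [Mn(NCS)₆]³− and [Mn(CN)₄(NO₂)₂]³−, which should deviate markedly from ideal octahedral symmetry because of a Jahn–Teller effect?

[Mn(NCS)₆]³−: Summing ligand charges against the −3 overall charge gives an oxidation state of +3 for manganese. Manganese is a group-7 element; Mn(III) is therefore d⁴. Isothiocyanate is a weak-field ligand for a first-row metal, so the complex is high-spin. The t₂g³e_g¹ (high-spin) configuration has an unevenly filled e_g set; the Jahn–Teller theorem predicts a tetragonal distortion (typically axial elongation) to lift the degeneracy.
[Mn(CN)₄(NO₂)₂]³−: Summing ligand charges against the −3 overall charge gives an oxidation state of +3 for manganese. Mn sits in group 7, so the d-electron count is 7 − 3 = 4. Cyanide and nitro (N-bound nitrite) are strong-field ligands (high in the spectrochemical series) for a first-row metal, so the complex is low-spin. The d⁴ configuration leaves the e_g set evenly filled (or empty) — no strong Jahn–Teller driving force.

[Mn(NCS)₆]³−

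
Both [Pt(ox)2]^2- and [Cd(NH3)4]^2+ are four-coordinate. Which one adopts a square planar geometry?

For [Pt(ox)2]^2-: Each oxalate is −2; balancing the −2 overall charge requires Pt(II). Pt sits in group 10, so the d-electron count is 10 − 2 = 8. A 5d d⁸ ion has a large crystal-field splitting; square planar leaves the high-energy d_{x²−y²} orbital empty and maximises CFSE. → square planar.
For [Cd(NH3)4]^2+: Ammonia is neutral; balancing the +2 overall charge requires Cd(II). Group 12 minus oxidation state 2 gives a d¹⁰ configuration. A d¹⁰ ion has no crystal-field stabilisation preference between square planar and tetrahedral, so four ligands adopt the sterically favoured tetrahedral geometry. → tetrahedral.

[Pt(ox)2]^2-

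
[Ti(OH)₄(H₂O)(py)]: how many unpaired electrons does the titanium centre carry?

Each hydroxide is −1; water is neutral; pyridine is neutral; balancing the 0 overall charge requires Ti(IV).
Group 4 minus oxidation state 4 gives a d⁰ configuration.
In an octahedral field the d⁰ configuration is t₂g⁰e_g⁰, giving 0 unpaired electrons.

0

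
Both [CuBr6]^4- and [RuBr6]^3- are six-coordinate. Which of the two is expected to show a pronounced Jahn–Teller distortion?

[CuBr6]^4-: Summing ligand charges against the −4 overall charge gives an oxidation state of +2 for copper. Cu sits in group 11, so the d-electron count is 11 − 2 = 9. The t₂g⁶e_g³ configuration has an unevenly filled e_g set; the Jahn–Teller theorem predicts a tetragonal distortion (typically axial elongation) to lift the degeneracy.
[RuBr6]^3-: Ligand charges: each bromide is −1. With an overall charge of −3 the ruthenium centre must be in the +3 oxidation state. Group 8 minus oxidation state 3 gives a d⁵ configuration. A 4d ion has a large Δₒ and is invariably low-spin. The d⁵ configuration leaves the e_g set evenly filled (or empty) — no strong Jahn–Teller driving force.

[CuBr6]^4-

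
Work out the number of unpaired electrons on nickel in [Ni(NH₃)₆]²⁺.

2 unpaired electrons

Ammonia is neutral; balancing the +2 overall charge requires Ni(II).
Ni sits in group 10, so the d-electron count is 10 − 2 = 8.
In an octahedral field the d⁸ configuration is t₂g⁶e_g² (only one arrangement possible), giving 2 unpaired electrons.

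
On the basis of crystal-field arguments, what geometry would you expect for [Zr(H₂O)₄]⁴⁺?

Ligand charges: water is neutral. With an overall charge of +4 the zirconium centre must be in the +4 oxidation state.
Zirconium is a group-4 element; Zr(IV) is therefore d⁰.
With 4 monodentate ligands the coordination number is 4.
A d⁰ ion has no crystal-field stabilisation preference between square planar and tetrahedral, so four ligands adopt the sterically favoured tetrahedral geometry.

tetrahedral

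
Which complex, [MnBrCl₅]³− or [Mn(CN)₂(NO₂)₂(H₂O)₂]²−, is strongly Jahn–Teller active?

[MnBrCl₅]³−

[MnBrCl₅]³−: Each bromide is −1; each chloride is −1; balancing the −3 overall charge requires Mn(III). Manganese is a group-7 element; Mn(III) is therefore d⁴. Bromide and chloride are weak-field ligands for a first-row metal, so the complex is high-spin. The t₂g³e_g¹ (high-spin) configuration has an unevenly filled e_g set; the Jahn–Teller theorem predicts a tetragonal distortion (typically axial elongation) to lift the degeneracy.
[Mn(CN)₂(NO₂)₂(H₂O)₂]²−: Each cyanide is −1; each nitro (N-bound nitrite) is −1; water is neutral; balancing the −2 overall charge requires Mn(II). Manganese is a group-7 element; Mn(II) is therefore d⁵. Cyanide and nitro (N-bound nitrite) are strong-field ligands (high in the spectrochemical series) for a first-row metal, so the complex is low-spin. The d⁵ configuration leaves the e_g set evenly filled (or empty) — no strong Jahn–Teller driving force.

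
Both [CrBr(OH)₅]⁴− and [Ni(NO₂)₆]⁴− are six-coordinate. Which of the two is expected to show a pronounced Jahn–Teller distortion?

[CrBr(OH)₅]⁴−: Summing ligand charges against the −4 overall charge gives an oxidation state of +2 for chromium. Cr sits in group 6, so the d-electron count is 6 − 2 = 4. Bromide and hydroxide are weak-field ligands for a first-row metal, so the complex is high-spin. The t₂g³e_g¹ (high-spin) configuration has an unevenly filled e_g set; the Jahn–Teller theorem predicts a tetragonal distortion (typically axial elongation) to lift the degeneracy.
[Ni(NO₂)₆]⁴−: Ligand charges: each nitro (N-bound nitrite) is −1. With an overall charge of −4 the nickel centre must be in the +2 oxidation state. Nickel is a group-10 element; Ni(II) is therefore d⁸. The d⁸ configuration leaves the e_g set evenly filled (or empty) — no strong Jahn–Teller driving force.

[CrBr(OH)₅]⁴−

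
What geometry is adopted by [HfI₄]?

Each iodide is −1; balancing the 0 overall charge requires Hf(IV).
Group 4 minus oxidation state 4 gives a d⁰ configuration.
Coordination number: 4.
A d⁰ ion has no crystal-field stabilisation preference between square planar and tetrahedral, so four ligands adopt the sterically favoured tetrahedral geometry.

tetrahedral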